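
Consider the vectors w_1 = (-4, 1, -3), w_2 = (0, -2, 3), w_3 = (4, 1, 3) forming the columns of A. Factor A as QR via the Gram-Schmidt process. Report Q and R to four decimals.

Q = [[-0.7845, -0.5858, -0.2037], [0.1961, -0.5458, 0.8146], [-0.5883, 0.5991, 0.5431]], R = [[5.0990, -2.1573, -4.7068], [0.0000, 2.8890, -1.0917], [0.0000, 0.0000, 1.6292]]

w_1 = (-4, 1, -3); ‖w_1‖ = 5.0990, so q_1 = (-0.7845, 0.1961, -0.5883).
q_1·w_2 = (-0.7845)·0 + 0.1961·(-2) + (-0.5883)·3 = -2.1573.
u_2 = w_2 + 2.1573·q_1 = (-1.6923, -1.5769, 1.7308).
‖u_2‖ = 2.8890, so q_2 = (-0.5858, -0.5458, 0.5991).
q_1·w_3 = (-0.7845)·4 + 0.1961·1 + (-0.5883)·3 = -4.7068; q_2·w_3 = (-0.5858)·4 + (-0.5458)·1 + 0.5991·3 = -1.0917.
u_3 = w_3 + 4.7068·q_1 + 1.0917·q_2 = (-0.3318, 1.3272, 0.8848).
‖u_3‖ = 1.6292, so q_3 = (-0.2037, 0.8146, 0.5431).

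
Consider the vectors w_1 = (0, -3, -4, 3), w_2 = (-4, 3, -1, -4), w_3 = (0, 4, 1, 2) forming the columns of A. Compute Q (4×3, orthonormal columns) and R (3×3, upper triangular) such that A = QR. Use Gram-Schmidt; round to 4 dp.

w_1 = (0, -3, -4, 3); ‖w_1‖ = 5.8310, so e_1 = (0.0000, -0.5145, -0.6860, 0.5145).
e_1·w_2 = 0.0000·(-4) + (-0.5145)·3 + (-0.6860)·(-1) + 0.5145·(-4) = -2.9155.
u_2 = w_2 + 2.9155·e_1 = (-4.0000, 1.5000, -3.0000, -2.5000).
‖u_2‖ = 5.7879, so e_2 = (-0.6911, 0.2592, -0.5183, -0.4319).
e_1·w_3 = 0.0000·0 + (-0.5145)·4 + (-0.6860)·1 + 0.5145·2 = -1.7150; e_2·w_3 = (-0.6911)·0 + 0.2592·4 + (-0.5183)·1 + (-0.4319)·2 = -0.3455.
u_3 = w_3 + 1.7150·e_1 + 0.3455·e_2 = (-0.2388, 3.2072, -0.3556, 2.7331).
‖u_3‖ = 4.2355, so e_3 = (-0.0564, 0.7572, -0.0840, 0.6453).

Q = [[0.0000, -0.6911, -0.0564], [-0.5145, 0.2592, 0.7572], [-0.6860, -0.5183, -0.0840], [0.5145, -0.4319, 0.6453]], R = [[5.8310, -2.9155, -1.7150], [0.0000, 5.7879, -0.3455], [0.0000, 0.0000, 4.2355]]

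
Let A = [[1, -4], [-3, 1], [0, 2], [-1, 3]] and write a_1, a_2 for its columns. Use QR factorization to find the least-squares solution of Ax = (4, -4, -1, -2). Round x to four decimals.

x = (1.1304, -0.5565)

e_1 = a_1/‖a_1‖ = (1, -3, 0, -1)/3.3166 = (0.3015, -0.9045, 0.0000, -0.3015).
r_{12} = e_1·a_2 = -3.0151.
u_2 = a_2 + 3.0151·e_1 = (-3.0909, -1.7273, 2.0000, 2.0909).
‖u_2‖ = 4.5726, so e_2 = (-0.6760, -0.3777, 0.4374, 0.4573).
Qᵀb = (5.4272, -2.5448).
Back-substitute: x_2 = -2.5448/4.5726 = -0.5565.
x_1 = (5.4272 + 3.0151·(-0.5565))/3.3166 = 1.1304.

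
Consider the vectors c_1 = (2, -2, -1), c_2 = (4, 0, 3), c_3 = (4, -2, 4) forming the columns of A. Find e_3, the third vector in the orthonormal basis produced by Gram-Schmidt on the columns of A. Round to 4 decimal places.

c_1 = (2, -2, -1); ‖c_1‖ = 3.0000, so e_1 = (0.6667, -0.6667, -0.3333).
e_1·c_2 = 0.6667·4 + (-0.6667)·0 + (-0.3333)·3 = 1.6667.
u_2 = c_2 − 1.6667·e_1 = (2.8889, 1.1111, 3.5556).
‖u_2‖ = 4.7140, so e_2 = (0.6128, 0.2357, 0.7542).
e_1·c_3 = 0.6667·4 + (-0.6667)·(-2) + (-0.3333)·4 = 2.6667; e_2·c_3 = 0.6128·4 + 0.2357·(-2) + 0.7542·4 = 4.9969.
u_3 = c_3 − 2.6667·e_1 − 4.9969·e_2 = (-0.8400, -1.4000, 1.1200).
‖u_3‖ = 1.9799, so e_3 = (-0.4243, -0.7071, 0.5657).

e_3 = (-0.4243, -0.7071, 0.5657)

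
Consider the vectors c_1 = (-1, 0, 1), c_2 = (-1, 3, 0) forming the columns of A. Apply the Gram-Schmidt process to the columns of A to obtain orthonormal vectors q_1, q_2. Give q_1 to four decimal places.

q_1 = (-0.7071, 0.0000, 0.7071)

q_1 = c_1/‖c_1‖ = (-1, 0, 1)/1.4142 = (-0.7071, 0.0000, 0.7071).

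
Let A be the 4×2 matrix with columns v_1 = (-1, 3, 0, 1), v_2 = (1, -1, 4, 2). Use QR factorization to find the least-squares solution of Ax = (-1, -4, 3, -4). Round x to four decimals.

x = (-1.3277, 0.1975)

v_1 = (-1, 3, 0, 1); ‖v_1‖ = 3.3166, so e_1 = (-0.3015, 0.9045, 0.0000, 0.3015).
e_1·v_2 = (-0.3015)·1 + 0.9045·(-1) + 0.0000·4 + 0.3015·2 = -0.6030.
u_2 = v_2 + 0.6030·e_1 = (0.8182, -0.4545, 4.0000, 2.1818).
‖u_2‖ = 4.6515, so e_2 = (0.1759, -0.0977, 0.8599, 0.4691).
Qᵀb = (-4.5227, 0.9186).
Back-substitute: x_2 = 0.9186/4.6515 = 0.1975.
x_1 = (-4.5227 + 0.6030·0.1975)/3.3166 = -1.3277.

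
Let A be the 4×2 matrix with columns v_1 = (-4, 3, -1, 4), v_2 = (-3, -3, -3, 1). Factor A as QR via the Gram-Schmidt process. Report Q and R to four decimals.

v_1 = (-4, 3, -1, 4); ‖v_1‖ = 6.4807, so e_1 = (-0.6172, 0.4629, -0.1543, 0.6172).
e_1·v_2 = (-0.6172)·(-3) + 0.4629·(-3) + (-0.1543)·(-3) + 0.6172·1 = 1.5430.
u_2 = v_2 − 1.5430·e_1 = (-2.0476, -3.7143, -2.7619, 0.0476).
‖u_2‖ = 5.0615, so e_2 = (-0.4045, -0.7338, -0.5457, 0.0094).

Q = [[-0.6172, -0.4045], [0.4629, -0.7338], [-0.1543, -0.5457], [0.6172, 0.0094]], R = [[6.4807, 1.5430], [0.0000, 5.0615]]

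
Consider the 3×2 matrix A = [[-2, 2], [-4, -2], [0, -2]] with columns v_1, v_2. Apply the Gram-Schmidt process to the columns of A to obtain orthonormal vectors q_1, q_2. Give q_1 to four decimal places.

q_1 = (-0.4472, -0.8944, 0.0000)

v_1 = (-2, -4, 0); ‖v_1‖ = 4.4721, so q_1 = (-0.4472, -0.8944, 0.0000).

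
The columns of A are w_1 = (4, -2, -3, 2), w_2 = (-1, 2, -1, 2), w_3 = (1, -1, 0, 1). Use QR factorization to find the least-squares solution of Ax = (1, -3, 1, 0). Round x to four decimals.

x = (-0.2212, -0.6515, 1.7061)

w_1 = (4, -2, -3, 2); ‖w_1‖ = 5.7446, so e_1 = (0.6963, -0.3482, -0.5222, 0.3482).
e_1·w_2 = 0.6963·(-1) + (-0.3482)·2 + (-0.5222)·(-1) + 0.3482·2 = -0.1741.
u_2 = w_2 + 0.1741·e_1 = (-0.8788, 1.9394, -1.0909, 2.0606).
‖u_2‖ = 3.1575, so e_2 = (-0.2783, 0.6142, -0.3455, 0.6526).
e_1·w_3 = 0.6963·1 + (-0.3482)·(-1) + (-0.5222)·0 + 0.3482·1 = 1.3926; e_2·w_3 = (-0.2783)·1 + 0.6142·(-1) + (-0.3455)·0 + 0.6526·1 = -0.2399.
u_3 = w_3 − 1.3926·e_1 + 0.2399·e_2 = (-0.0365, -0.3678, 0.6444, 0.6717).
‖u_3‖ = 1.0015, so e_3 = (-0.0364, -0.3672, 0.6434, 0.6707).
Qᵀb = (1.2185, -2.4665, 1.7087).
Back-substitute: x_3 = 1.7087/1.0015 = 1.7061.
x_2 = (-2.4665 + 0.2399·1.7061)/3.1575 = -0.6515.
x_1 = (1.2185 + 0.1741·(-0.6515) − 1.3926·1.7061)/5.7446 = -0.2212.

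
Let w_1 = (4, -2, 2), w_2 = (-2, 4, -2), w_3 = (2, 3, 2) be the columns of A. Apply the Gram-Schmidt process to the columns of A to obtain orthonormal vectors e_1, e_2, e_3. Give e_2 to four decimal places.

e_1 = w_1/‖w_1‖ = (4, -2, 2)/4.8990 = (0.8165, -0.4082, 0.4082).
r_{12} = e_1·w_2 = -4.0825.
u_2 = w_2 + 4.0825·e_1 = (1.3333, 2.3333, -0.3333).
‖u_2‖ = 2.7080, so e_2 = (0.4924, 0.8616, -0.1231).

e_2 = (0.4924, 0.8616, -0.1231)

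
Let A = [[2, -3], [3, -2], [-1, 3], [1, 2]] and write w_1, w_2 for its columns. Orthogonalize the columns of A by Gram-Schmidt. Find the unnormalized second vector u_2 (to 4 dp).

w_1 = (2, 3, -1, 1); ‖w_1‖ = 3.8730, so q_1 = (0.5164, 0.7746, -0.2582, 0.2582).
q_1·w_2 = 0.5164·(-3) + 0.7746·(-2) + (-0.2582)·3 + 0.2582·2 = -3.3566.
u_2 = w_2 + 3.3566·q_1 = (-1.2667, 0.6000, 2.1333, 2.8667).

u_2 = (-1.2667, 0.6000, 2.1333, 2.8667)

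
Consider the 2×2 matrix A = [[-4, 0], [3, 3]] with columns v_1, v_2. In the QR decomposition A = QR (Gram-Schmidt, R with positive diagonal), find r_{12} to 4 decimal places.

q_1 = v_1/‖v_1‖ = (-4, 3)/5.0000 = (-0.8000, 0.6000).
r_{12} = q_1·v_2 = 1.8000.

r_{12} = 1.8000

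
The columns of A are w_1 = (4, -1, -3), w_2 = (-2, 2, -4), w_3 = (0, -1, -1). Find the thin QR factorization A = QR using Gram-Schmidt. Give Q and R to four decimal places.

Q = [[0.7845, -0.4726, -0.4016], [-0.1961, 0.4253, -0.8835], [-0.5883, -0.7719, -0.2410]], R = [[5.0990, 0.3922, 0.7845], [0.0000, 4.8833, 0.3466], [0.0000, 0.0000, 1.1245]]

e_1 = w_1/‖w_1‖ = (4, -1, -3)/5.0990 = (0.7845, -0.1961, -0.5883).
r_{12} = e_1·w_2 = 0.3922.
u_2 = w_2 − 0.3922·e_1 = (-2.3077, 2.0769, -3.7692).
‖u_2‖ = 4.8833, so e_2 = (-0.4726, 0.4253, -0.7719).
r_{13} = e_1·w_3 = 0.7845; r_{23} = e_2·w_3 = 0.3466.
u_3 = w_3 − 0.7845·e_1 − 0.3466·e_2 = (-0.4516, -0.9935, -0.2710).
‖u_3‖ = 1.1245, so e_3 = (-0.4016, -0.8835, -0.2410).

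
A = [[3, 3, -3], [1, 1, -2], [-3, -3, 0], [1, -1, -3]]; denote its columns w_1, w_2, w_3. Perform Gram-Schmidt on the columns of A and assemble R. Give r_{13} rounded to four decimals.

w_1 = (3, 1, -3, 1); ‖w_1‖ = 4.4721, so e_1 = (0.6708, 0.2236, -0.6708, 0.2236).
r_{13} = e_1·w_3 = -3.1305.

r_{13} = -3.1305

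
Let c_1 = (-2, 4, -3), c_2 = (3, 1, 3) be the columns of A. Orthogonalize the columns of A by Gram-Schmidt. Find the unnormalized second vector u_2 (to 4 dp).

u_2 = (2.2414, 2.5172, 1.8621)

q_1 = c_1/‖c_1‖ = (-2, 4, -3)/5.3852 = (-0.3714, 0.7428, -0.5571).
r_{12} = q_1·c_2 = -2.0426.
u_2 = c_2 + 2.0426·q_1 = (2.2414, 2.5172, 1.8621).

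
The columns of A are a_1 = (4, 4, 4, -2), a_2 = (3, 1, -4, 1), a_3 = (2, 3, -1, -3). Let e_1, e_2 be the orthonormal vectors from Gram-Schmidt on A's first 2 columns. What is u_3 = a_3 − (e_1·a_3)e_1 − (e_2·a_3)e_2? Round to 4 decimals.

a_1 = (4, 4, 4, -2); ‖a_1‖ = 7.2111, so e_1 = (0.5547, 0.5547, 0.5547, -0.2774).
e_1·a_2 = 0.5547·3 + 0.5547·1 + 0.5547·(-4) + (-0.2774)·1 = -0.2774.
u_2 = a_2 + 0.2774·e_1 = (3.1538, 1.1538, -3.8462, 0.9231).
‖u_2‖ = 5.1887, so e_2 = (0.6078, 0.2224, -0.7412, 0.1779).
e_1·a_3 = 0.5547·2 + 0.5547·3 + 0.5547·(-1) + (-0.2774)·(-3) = 3.0509; e_2·a_3 = 0.6078·2 + 0.2224·3 + (-0.7412)·(-1) + 0.1779·(-3) = 2.0903.
u_3 = a_3 − 3.0509·e_1 − 2.0903·e_2 = (-0.9629, 0.8429, -1.1429, -2.5257).

u_3 = (-0.9629, 0.8429, -1.1429, -2.5257)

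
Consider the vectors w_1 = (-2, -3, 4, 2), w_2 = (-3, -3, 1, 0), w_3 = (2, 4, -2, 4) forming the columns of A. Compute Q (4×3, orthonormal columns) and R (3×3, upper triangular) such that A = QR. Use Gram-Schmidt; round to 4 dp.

Q = [[-0.3482, -0.6511, -0.3421], [-0.5222, -0.4483, 0.1996], [0.6963, -0.4590, -0.4277], [0.3482, -0.4056, 0.8125]], R = [[5.7446, 3.3075, -2.7852], [0.0000, 2.8391, -3.7997], [0.0000, 0.0000, 4.2195]]

e_1 = w_1/‖w_1‖ = (-2, -3, 4, 2)/5.7446 = (-0.3482, -0.5222, 0.6963, 0.3482).
r_{12} = e_1·w_2 = 3.3075.
u_2 = w_2 − 3.3075·e_1 = (-1.8485, -1.2727, -1.3030, -1.1515).
‖u_2‖ = 2.8391, so e_2 = (-0.6511, -0.4483, -0.4590, -0.4056).
r_{13} = e_1·w_3 = -2.7852; r_{23} = e_2·w_3 = -3.7997.
u_3 = w_3 + 2.7852·e_1 + 3.7997·e_2 = (-1.4436, 0.8421, -1.8045, 3.4286).
‖u_3‖ = 4.2195, so e_3 = (-0.3421, 0.1996, -0.4277, 0.8125).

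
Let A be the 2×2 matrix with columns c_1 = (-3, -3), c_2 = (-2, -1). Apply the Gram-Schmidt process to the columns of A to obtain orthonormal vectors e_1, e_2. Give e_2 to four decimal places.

e_2 = (-0.7071, 0.7071)

c_1 = (-3, -3); ‖c_1‖ = 4.2426, so e_1 = (-0.7071, -0.7071).
e_1·c_2 = (-0.7071)·(-2) + (-0.7071)·(-1) = 2.1213.
u_2 = c_2 − 2.1213·e_1 = (-0.5000, 0.5000).
‖u_2‖ = 0.7071, so e_2 = (-0.7071, 0.7071).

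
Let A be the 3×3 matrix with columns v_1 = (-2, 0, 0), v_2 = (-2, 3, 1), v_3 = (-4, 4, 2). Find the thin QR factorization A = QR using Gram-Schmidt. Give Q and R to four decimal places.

Q = [[-1.0000, 0.0000, 0.0000], [0.0000, 0.9487, -0.3162], [0.0000, 0.3162, 0.9487]], R = [[2.0000, 2.0000, 4.0000], [0.0000, 3.1623, 4.4272], [0.0000, 0.0000, 0.6325]]

v_1 = (-2, 0, 0); ‖v_1‖ = 2.0000, so e_1 = (-1.0000, 0.0000, 0.0000).
e_1·v_2 = (-1.0000)·(-2) + 0.0000·3 + 0.0000·1 = 2.0000.
u_2 = v_2 − 2.0000·e_1 = (0.0000, 3.0000, 1.0000).
‖u_2‖ = 3.1623, so e_2 = (0.0000, 0.9487, 0.3162).
e_1·v_3 = (-1.0000)·(-4) + 0.0000·4 + 0.0000·2 = 4.0000; e_2·v_3 = 0.0000·(-4) + 0.9487·4 + 0.3162·2 = 4.4272.
u_3 = v_3 − 4.0000·e_1 − 4.4272·e_2 = (0.0000, -0.2000, 0.6000).
‖u_3‖ = 0.6325, so e_3 = (0.0000, -0.3162, 0.9487).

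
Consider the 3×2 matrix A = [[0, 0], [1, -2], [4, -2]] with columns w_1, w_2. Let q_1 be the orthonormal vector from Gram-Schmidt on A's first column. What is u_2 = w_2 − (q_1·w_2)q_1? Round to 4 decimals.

u_2 = (0.0000, -1.4118, 0.3529)

w_1 = (0, 1, 4); ‖w_1‖ = 4.1231, so q_1 = (0.0000, 0.2425, 0.9701).
q_1·w_2 = 0.0000·0 + 0.2425·(-2) + 0.9701·(-2) = -2.4254.
u_2 = w_2 + 2.4254·q_1 = (0.0000, -1.4118, 0.3529).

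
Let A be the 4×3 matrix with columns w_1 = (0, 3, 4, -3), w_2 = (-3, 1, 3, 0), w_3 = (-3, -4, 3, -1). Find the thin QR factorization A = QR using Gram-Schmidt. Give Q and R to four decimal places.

w_1 = (0, 3, 4, -3); ‖w_1‖ = 5.8310, so q_1 = (0.0000, 0.5145, 0.6860, -0.5145).
q_1·w_2 = 0.0000·(-3) + 0.5145·1 + 0.6860·3 + (-0.5145)·0 = 2.5725.
u_2 = w_2 − 2.5725·q_1 = (-3.0000, -0.3235, 1.2353, 1.3235).
‖u_2‖ = 3.5189, so q_2 = (-0.8525, -0.0919, 0.3510, 0.3761).
q_1·w_3 = 0.0000·(-3) + 0.5145·(-4) + 0.6860·3 + (-0.5145)·(-1) = 0.5145; q_2·w_3 = (-0.8525)·(-3) + (-0.0919)·(-4) + 0.3510·3 + 0.3761·(-1) = 3.6024.
u_3 = w_3 − 0.5145·q_1 − 3.6024·q_2 = (0.0713, -3.9335, 1.3824, -2.0903).
‖u_3‖ = 4.6645, so q_3 = (0.0153, -0.8433, 0.2964, -0.4481).

Q = [[0.0000, -0.8525, 0.0153], [0.5145, -0.0919, -0.8433], [0.6860, 0.3510, 0.2964], [-0.5145, 0.3761, -0.4481]], R = [[5.8310, 2.5725, 0.5145], [0.0000, 3.5189, 3.6024], [0.0000, 0.0000, 4.6645]]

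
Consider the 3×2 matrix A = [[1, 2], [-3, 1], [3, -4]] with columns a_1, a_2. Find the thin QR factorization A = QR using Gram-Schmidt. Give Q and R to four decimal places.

Q = [[0.2294, 0.7715], [-0.6882, -0.3025], [0.6882, -0.5597]], R = [[4.3589, -2.9824], [0.0000, 3.4793]]

a_1 = (1, -3, 3); ‖a_1‖ = 4.3589, so q_1 = (0.2294, -0.6882, 0.6882).
q_1·a_2 = 0.2294·2 + (-0.6882)·1 + 0.6882·(-4) = -2.9824.
u_2 = a_2 + 2.9824·q_1 = (2.6842, -1.0526, -1.9474).
‖u_2‖ = 3.4793, so q_2 = (0.7715, -0.3025, -0.5597).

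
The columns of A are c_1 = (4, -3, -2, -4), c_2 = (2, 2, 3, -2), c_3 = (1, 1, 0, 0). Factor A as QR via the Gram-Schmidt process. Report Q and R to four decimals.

Q = [[0.5963, 0.3619, 0.5391], [-0.4472, 0.4989, 0.5730], [-0.2981, 0.6994, -0.5014], [-0.5963, -0.3619, 0.3601]], R = [[6.7082, 0.5963, 0.1491], [0.0000, 4.5436, 0.8608], [0.0000, 0.0000, 1.1121]]

q_1 = c_1/‖c_1‖ = (4, -3, -2, -4)/6.7082 = (0.5963, -0.4472, -0.2981, -0.5963).
r_{12} = q_1·c_2 = 0.5963.
u_2 = c_2 − 0.5963·q_1 = (1.6444, 2.2667, 3.1778, -1.6444).
‖u_2‖ = 4.5436, so q_2 = (0.3619, 0.4989, 0.6994, -0.3619).
r_{13} = q_1·c_3 = 0.1491; r_{23} = q_2·c_3 = 0.8608.
u_3 = c_3 − 0.1491·q_1 − 0.8608·q_2 = (0.5996, 0.6372, -0.5576, 0.4004).
‖u_3‖ = 1.1121, so q_3 = (0.5391, 0.5730, -0.5014, 0.3601).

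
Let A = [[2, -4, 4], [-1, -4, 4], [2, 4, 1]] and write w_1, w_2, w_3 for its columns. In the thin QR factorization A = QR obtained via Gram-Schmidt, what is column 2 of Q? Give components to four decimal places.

w_1 = (2, -1, 2); ‖w_1‖ = 3.0000, so q_1 = (0.6667, -0.3333, 0.6667).
q_1·w_2 = 0.6667·(-4) + (-0.3333)·(-4) + 0.6667·4 = 1.3333.
u_2 = w_2 − 1.3333·q_1 = (-4.8889, -3.5556, 3.1111).
‖u_2‖ = 6.7987, so q_2 = (-0.7191, -0.5230, 0.4576).

q_2 = (-0.7191, -0.5230, 0.4576)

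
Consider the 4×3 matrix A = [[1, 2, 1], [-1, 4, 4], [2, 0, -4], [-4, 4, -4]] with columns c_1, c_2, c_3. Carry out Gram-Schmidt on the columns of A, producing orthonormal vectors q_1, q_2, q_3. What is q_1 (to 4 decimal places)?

c_1 = (1, -1, 2, -4); ‖c_1‖ = 4.6904, so q_1 = (0.2132, -0.2132, 0.4264, -0.8528).

q_1 = (0.2132, -0.2132, 0.4264, -0.8528)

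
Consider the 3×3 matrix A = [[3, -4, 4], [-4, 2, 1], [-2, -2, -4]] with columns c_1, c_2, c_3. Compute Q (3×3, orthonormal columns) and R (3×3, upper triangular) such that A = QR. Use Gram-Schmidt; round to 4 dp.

c_1 = (3, -4, -2); ‖c_1‖ = 5.3852, so e_1 = (0.5571, -0.7428, -0.3714).
e_1·c_2 = 0.5571·(-4) + (-0.7428)·2 + (-0.3714)·(-2) = -2.9711.
u_2 = c_2 + 2.9711·e_1 = (-2.3448, -0.2069, -3.1034).
‖u_2‖ = 3.8952, so e_2 = (-0.6020, -0.0531, -0.7967).
e_1·c_3 = 0.5571·4 + (-0.7428)·1 + (-0.3714)·(-4) = 2.9711; e_2·c_3 = (-0.6020)·4 + (-0.0531)·1 + (-0.7967)·(-4) = 0.7259.
u_3 = c_3 − 2.9711·e_1 − 0.7259·e_2 = (2.7818, 3.2455, -2.3182).
‖u_3‖ = 4.8627, so e_3 = (0.5721, 0.6674, -0.4767).

Q = [[0.5571, -0.6020, 0.5721], [-0.7428, -0.0531, 0.6674], [-0.3714, -0.7967, -0.4767]], R = [[5.3852, -2.9711, 2.9711], [0.0000, 3.8952, 0.7259], [0.0000, 0.0000, 4.8627]]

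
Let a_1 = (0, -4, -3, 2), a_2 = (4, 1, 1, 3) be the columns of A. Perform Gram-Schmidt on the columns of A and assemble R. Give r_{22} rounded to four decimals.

r_{22} = 5.1928

a_1 = (0, -4, -3, 2); ‖a_1‖ = 5.3852, so q_1 = (0.0000, -0.7428, -0.5571, 0.3714).
q_1·a_2 = 0.0000·4 + (-0.7428)·1 + (-0.5571)·1 + 0.3714·3 = -0.1857.
u_2 = a_2 + 0.1857·q_1 = (4.0000, 0.8621, 0.8966, 3.0690).
r_{22} = ‖u_2‖ = 5.1928.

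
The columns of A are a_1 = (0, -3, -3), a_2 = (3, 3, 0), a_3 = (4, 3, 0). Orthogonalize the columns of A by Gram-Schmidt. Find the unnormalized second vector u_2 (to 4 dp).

u_2 = (3.0000, 1.5000, -1.5000)

a_1 = (0, -3, -3); ‖a_1‖ = 4.2426, so e_1 = (0.0000, -0.7071, -0.7071).
e_1·a_2 = 0.0000·3 + (-0.7071)·3 + (-0.7071)·0 = -2.1213.
u_2 = a_2 + 2.1213·e_1 = (3.0000, 1.5000, -1.5000).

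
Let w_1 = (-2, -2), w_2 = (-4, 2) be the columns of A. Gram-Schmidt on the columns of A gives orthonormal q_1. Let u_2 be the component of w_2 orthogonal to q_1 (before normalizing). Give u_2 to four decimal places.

u_2 = (-3.0000, 3.0000)

w_1 = (-2, -2); ‖w_1‖ = 2.8284, so q_1 = (-0.7071, -0.7071).
q_1·w_2 = (-0.7071)·(-4) + (-0.7071)·2 = 1.4142.
u_2 = w_2 − 1.4142·q_1 = (-3.0000, 3.0000).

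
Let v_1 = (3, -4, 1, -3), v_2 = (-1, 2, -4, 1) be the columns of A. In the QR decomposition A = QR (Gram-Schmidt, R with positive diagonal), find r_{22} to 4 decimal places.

v_1 = (3, -4, 1, -3); ‖v_1‖ = 5.9161, so q_1 = (0.5071, -0.6761, 0.1690, -0.5071).
q_1·v_2 = 0.5071·(-1) + (-0.6761)·2 + 0.1690·(-4) + (-0.5071)·1 = -3.0426.
u_2 = v_2 + 3.0426·q_1 = (0.5429, -0.0571, -3.4857, -0.5429).
r_{22} = ‖u_2‖ = 3.5697.

r_{22} = 3.5697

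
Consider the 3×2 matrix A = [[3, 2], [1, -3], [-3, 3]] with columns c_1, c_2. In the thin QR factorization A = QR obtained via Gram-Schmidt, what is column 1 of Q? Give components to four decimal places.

c_1 = (3, 1, -3); ‖c_1‖ = 4.3589, so e_1 = (0.6882, 0.2294, -0.6882).

e_1 = (0.6882, 0.2294, -0.6882)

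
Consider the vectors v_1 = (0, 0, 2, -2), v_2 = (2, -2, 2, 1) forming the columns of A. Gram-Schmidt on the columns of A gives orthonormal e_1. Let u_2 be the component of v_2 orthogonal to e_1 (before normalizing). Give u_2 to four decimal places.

v_1 = (0, 0, 2, -2); ‖v_1‖ = 2.8284, so e_1 = (0.0000, 0.0000, 0.7071, -0.7071).
e_1·v_2 = 0.0000·2 + 0.0000·(-2) + 0.7071·2 + (-0.7071)·1 = 0.7071.
u_2 = v_2 − 0.7071·e_1 = (2.0000, -2.0000, 1.5000, 1.5000).

u_2 = (2.0000, -2.0000, 1.5000, 1.5000)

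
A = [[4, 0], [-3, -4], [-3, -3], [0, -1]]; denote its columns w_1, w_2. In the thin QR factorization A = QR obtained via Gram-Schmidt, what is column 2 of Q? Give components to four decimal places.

q_1 = w_1/‖w_1‖ = (4, -3, -3, 0)/5.8310 = (0.6860, -0.5145, -0.5145, 0.0000).
r_{12} = q_1·w_2 = 3.6015.
u_2 = w_2 − 3.6015·q_1 = (-2.4706, -2.1471, -1.1471, -1.0000).
‖u_2‖ = 3.6096, so q_2 = (-0.6844, -0.5948, -0.3178, -0.2770).

q_2 = (-0.6844, -0.5948, -0.3178, -0.2770)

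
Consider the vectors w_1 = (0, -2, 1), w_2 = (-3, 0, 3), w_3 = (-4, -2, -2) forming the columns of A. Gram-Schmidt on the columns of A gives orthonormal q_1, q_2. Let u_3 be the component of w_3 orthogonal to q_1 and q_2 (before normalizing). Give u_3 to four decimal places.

u_3 = (-3.1111, -1.5556, -3.1111)

w_1 = (0, -2, 1); ‖w_1‖ = 2.2361, so q_1 = (0.0000, -0.8944, 0.4472).
q_1·w_2 = 0.0000·(-3) + (-0.8944)·0 + 0.4472·3 = 1.3416.
u_2 = w_2 − 1.3416·q_1 = (-3.0000, 1.2000, 2.4000).
‖u_2‖ = 4.0249, so q_2 = (-0.7454, 0.2981, 0.5963).
q_1·w_3 = 0.0000·(-4) + (-0.8944)·(-2) + 0.4472·(-2) = 0.8944; q_2·w_3 = (-0.7454)·(-4) + 0.2981·(-2) + 0.5963·(-2) = 1.1926.
u_3 = w_3 − 0.8944·q_1 − 1.1926·q_2 = (-3.1111, -1.5556, -3.1111).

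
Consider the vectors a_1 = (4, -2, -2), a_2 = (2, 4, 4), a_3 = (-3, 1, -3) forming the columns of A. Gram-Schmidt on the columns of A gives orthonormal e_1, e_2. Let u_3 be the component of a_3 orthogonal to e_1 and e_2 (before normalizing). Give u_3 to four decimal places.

u_3 = (0.0000, 2.0000, -2.0000)

a_1 = (4, -2, -2); ‖a_1‖ = 4.8990, so e_1 = (0.8165, -0.4082, -0.4082).
e_1·a_2 = 0.8165·2 + (-0.4082)·4 + (-0.4082)·4 = -1.6330.
u_2 = a_2 + 1.6330·e_1 = (3.3333, 3.3333, 3.3333).
‖u_2‖ = 5.7735, so e_2 = (0.5774, 0.5774, 0.5774).
e_1·a_3 = 0.8165·(-3) + (-0.4082)·1 + (-0.4082)·(-3) = -1.6330; e_2·a_3 = 0.5774·(-3) + 0.5774·1 + 0.5774·(-3) = -2.8868.
u_3 = a_3 + 1.6330·e_1 + 2.8868·e_2 = (0.0000, 2.0000, -2.0000).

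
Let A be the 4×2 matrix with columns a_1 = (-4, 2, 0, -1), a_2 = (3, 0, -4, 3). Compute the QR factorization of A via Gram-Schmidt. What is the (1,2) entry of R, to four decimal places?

r_{12} = -3.2733

e_1 = a_1/‖a_1‖ = (-4, 2, 0, -1)/4.5826 = (-0.8729, 0.4364, 0.0000, -0.2182).
r_{12} = e_1·a_2 = -3.2733.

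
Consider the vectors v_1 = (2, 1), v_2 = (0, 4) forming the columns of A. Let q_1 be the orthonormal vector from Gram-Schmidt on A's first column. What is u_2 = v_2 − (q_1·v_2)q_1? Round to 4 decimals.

u_2 = (-1.6000, 3.2000)

v_1 = (2, 1); ‖v_1‖ = 2.2361, so q_1 = (0.8944, 0.4472).
q_1·v_2 = 0.8944·0 + 0.4472·4 = 1.7889.
u_2 = v_2 − 1.7889·q_1 = (-1.6000, 3.2000).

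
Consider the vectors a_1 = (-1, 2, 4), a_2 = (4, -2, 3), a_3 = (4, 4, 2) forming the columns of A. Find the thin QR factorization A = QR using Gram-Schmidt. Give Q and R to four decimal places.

Q = [[-0.2182, 0.7886, 0.5749], [0.4364, -0.4481, 0.7802], [0.8729, 0.4212, -0.2464]], R = [[4.5826, 0.8729, 2.6186], [0.0000, 5.3140, 2.2044], [0.0000, 0.0000, 4.9278]]

a_1 = (-1, 2, 4); ‖a_1‖ = 4.5826, so q_1 = (-0.2182, 0.4364, 0.8729).
q_1·a_2 = (-0.2182)·4 + 0.4364·(-2) + 0.8729·3 = 0.8729.
u_2 = a_2 − 0.8729·q_1 = (4.1905, -2.3810, 2.2381).
‖u_2‖ = 5.3140, so q_2 = (0.7886, -0.4481, 0.4212).
q_1·a_3 = (-0.2182)·4 + 0.4364·4 + 0.8729·2 = 2.6186; q_2·a_3 = 0.7886·4 + (-0.4481)·4 + 0.4212·2 = 2.2044.
u_3 = a_3 − 2.6186·q_1 − 2.2044·q_2 = (2.8331, 3.8449, -1.2142).
‖u_3‖ = 4.9278, so q_3 = (0.5749, 0.7802, -0.2464).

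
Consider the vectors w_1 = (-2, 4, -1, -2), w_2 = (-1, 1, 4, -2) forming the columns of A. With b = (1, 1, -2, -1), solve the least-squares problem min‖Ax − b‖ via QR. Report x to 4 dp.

x = (0.3268, -0.3619)

e_1 = w_1/‖w_1‖ = (-2, 4, -1, -2)/5.0000 = (-0.4000, 0.8000, -0.2000, -0.4000).
r_{12} = e_1·w_2 = 1.2000.
u_2 = w_2 − 1.2000·e_1 = (-0.5200, 0.0400, 4.2400, -1.5200).
‖u_2‖ = 4.5343, so e_2 = (-0.1147, 0.0088, 0.9351, -0.3352).
Qᵀb = (1.2000, -1.6408).
Back-substitute: x_2 = -1.6408/4.5343 = -0.3619.
x_1 = (1.2000 − 1.2000·(-0.3619))/5.0000 = 0.3268.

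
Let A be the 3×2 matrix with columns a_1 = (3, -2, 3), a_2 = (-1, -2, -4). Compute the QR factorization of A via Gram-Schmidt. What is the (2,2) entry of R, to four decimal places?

r_{22} = 3.9370

a_1 = (3, -2, 3); ‖a_1‖ = 4.6904, so q_1 = (0.6396, -0.4264, 0.6396).
q_1·a_2 = 0.6396·(-1) + (-0.4264)·(-2) + 0.6396·(-4) = -2.3452.
u_2 = a_2 + 2.3452·q_1 = (0.5000, -3.0000, -2.5000).
r_{22} = ‖u_2‖ = 3.9370.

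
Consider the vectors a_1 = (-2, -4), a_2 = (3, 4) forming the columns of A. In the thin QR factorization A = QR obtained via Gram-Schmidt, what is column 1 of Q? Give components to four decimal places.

q_1 = a_1/‖a_1‖ = (-2, -4)/4.4721 = (-0.4472, -0.8944).

q_1 = (-0.4472, -0.8944)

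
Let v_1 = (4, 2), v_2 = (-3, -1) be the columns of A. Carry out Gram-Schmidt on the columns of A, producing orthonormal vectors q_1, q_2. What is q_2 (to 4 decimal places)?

v_1 = (4, 2); ‖v_1‖ = 4.4721, so q_1 = (0.8944, 0.4472).
q_1·v_2 = 0.8944·(-3) + 0.4472·(-1) = -3.1305.
u_2 = v_2 + 3.1305·q_1 = (-0.2000, 0.4000).
‖u_2‖ = 0.4472, so q_2 = (-0.4472, 0.8944).

q_2 = (-0.4472, 0.8944)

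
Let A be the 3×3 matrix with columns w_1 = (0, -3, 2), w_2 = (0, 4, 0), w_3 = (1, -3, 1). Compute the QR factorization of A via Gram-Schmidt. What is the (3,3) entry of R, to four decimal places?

w_1 = (0, -3, 2); ‖w_1‖ = 3.6056, so e_1 = (0.0000, -0.8321, 0.5547).
e_1·w_2 = 0.0000·0 + (-0.8321)·4 + 0.5547·0 = -3.3282.
u_2 = w_2 + 3.3282·e_1 = (0.0000, 1.2308, 1.8462).
‖u_2‖ = 2.2188, so e_2 = (0.0000, 0.5547, 0.8321).
e_1·w_3 = 0.0000·1 + (-0.8321)·(-3) + 0.5547·1 = 3.0509; e_2·w_3 = 0.0000·1 + 0.5547·(-3) + 0.8321·1 = -0.8321.
u_3 = w_3 − 3.0509·e_1 + 0.8321·e_2 = (1.0000, 0.0000, 0.0000).
r_{33} = ‖u_3‖ = 1.0000.

r_{33} = 1.0000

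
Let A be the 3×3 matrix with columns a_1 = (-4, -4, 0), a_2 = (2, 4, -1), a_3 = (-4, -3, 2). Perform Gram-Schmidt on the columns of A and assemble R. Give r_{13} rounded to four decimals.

a_1 = (-4, -4, 0); ‖a_1‖ = 5.6569, so q_1 = (-0.7071, -0.7071, 0.0000).
r_{13} = q_1·a_3 = 4.9497.

r_{13} = 4.9497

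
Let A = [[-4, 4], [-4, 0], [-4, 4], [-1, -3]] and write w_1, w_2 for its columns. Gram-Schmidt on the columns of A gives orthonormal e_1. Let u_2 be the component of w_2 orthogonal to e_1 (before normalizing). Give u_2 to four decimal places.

u_2 = (1.6327, -2.3673, 1.6327, -3.5918)

w_1 = (-4, -4, -4, -1); ‖w_1‖ = 7.0000, so e_1 = (-0.5714, -0.5714, -0.5714, -0.1429).
e_1·w_2 = (-0.5714)·4 + (-0.5714)·0 + (-0.5714)·4 + (-0.1429)·(-3) = -4.1429.
u_2 = w_2 + 4.1429·e_1 = (1.6327, -2.3673, 1.6327, -3.5918).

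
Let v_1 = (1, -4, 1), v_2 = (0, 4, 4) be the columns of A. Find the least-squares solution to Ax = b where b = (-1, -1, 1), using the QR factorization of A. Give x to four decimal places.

q_1 = v_1/‖v_1‖ = (1, -4, 1)/4.2426 = (0.2357, -0.9428, 0.2357).
r_{12} = q_1·v_2 = -2.8284.
u_2 = v_2 + 2.8284·q_1 = (0.6667, 1.3333, 4.6667).
‖u_2‖ = 4.8990, so q_2 = (0.1361, 0.2722, 0.9526).
Qᵀb = (0.9428, 0.5443).
Back-substitute: x_2 = 0.5443/4.8990 = 0.1111.
x_1 = (0.9428 + 2.8284·0.1111)/4.2426 = 0.2963.

x = (0.2963, 0.1111)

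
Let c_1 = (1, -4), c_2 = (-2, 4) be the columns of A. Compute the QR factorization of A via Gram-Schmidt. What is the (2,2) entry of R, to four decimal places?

r_{22} = 0.9701

c_1 = (1, -4); ‖c_1‖ = 4.1231, so e_1 = (0.2425, -0.9701).
e_1·c_2 = 0.2425·(-2) + (-0.9701)·4 = -4.3656.
u_2 = c_2 + 4.3656·e_1 = (-0.9412, -0.2353).
r_{22} = ‖u_2‖ = 0.9701.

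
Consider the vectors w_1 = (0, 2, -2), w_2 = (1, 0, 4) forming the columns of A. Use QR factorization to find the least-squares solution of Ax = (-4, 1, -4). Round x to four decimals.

e_1 = w_1/‖w_1‖ = (0, 2, -2)/2.8284 = (0.0000, 0.7071, -0.7071).
r_{12} = e_1·w_2 = -2.8284.
u_2 = w_2 + 2.8284·e_1 = (1.0000, 2.0000, 2.0000).
‖u_2‖ = 3.0000, so e_2 = (0.3333, 0.6667, 0.6667).
Qᵀb = (3.5355, -3.3333).
Back-substitute: x_2 = -3.3333/3.0000 = -1.1111.
x_1 = (3.5355 + 2.8284·(-1.1111))/2.8284 = 0.1389.

x = (0.1389, -1.1111)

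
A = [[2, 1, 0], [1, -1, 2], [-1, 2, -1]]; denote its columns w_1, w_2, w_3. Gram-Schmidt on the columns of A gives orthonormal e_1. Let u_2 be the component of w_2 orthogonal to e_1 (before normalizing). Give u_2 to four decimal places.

w_1 = (2, 1, -1); ‖w_1‖ = 2.4495, so e_1 = (0.8165, 0.4082, -0.4082).
e_1·w_2 = 0.8165·1 + 0.4082·(-1) + (-0.4082)·2 = -0.4082.
u_2 = w_2 + 0.4082·e_1 = (1.3333, -0.8333, 1.8333).

u_2 = (1.3333, -0.8333, 1.8333)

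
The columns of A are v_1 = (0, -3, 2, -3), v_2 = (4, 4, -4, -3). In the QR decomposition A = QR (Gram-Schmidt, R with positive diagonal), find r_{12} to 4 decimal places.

r_{12} = -2.3452

v_1 = (0, -3, 2, -3); ‖v_1‖ = 4.6904, so q_1 = (0.0000, -0.6396, 0.4264, -0.6396).
r_{12} = q_1·v_2 = -2.3452.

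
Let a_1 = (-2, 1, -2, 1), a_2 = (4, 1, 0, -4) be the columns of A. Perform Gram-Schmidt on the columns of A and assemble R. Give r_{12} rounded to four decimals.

a_1 = (-2, 1, -2, 1); ‖a_1‖ = 3.1623, so e_1 = (-0.6325, 0.3162, -0.6325, 0.3162).
r_{12} = e_1·a_2 = -3.4785.

r_{12} = -3.4785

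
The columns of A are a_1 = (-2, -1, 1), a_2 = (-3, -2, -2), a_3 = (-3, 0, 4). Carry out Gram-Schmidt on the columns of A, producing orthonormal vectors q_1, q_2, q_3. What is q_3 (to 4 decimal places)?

q_3 = (-0.4924, 0.8616, -0.1231)

q_1 = a_1/‖a_1‖ = (-2, -1, 1)/2.4495 = (-0.8165, -0.4082, 0.4082).
r_{12} = q_1·a_2 = 2.4495.
u_2 = a_2 − 2.4495·q_1 = (-1.0000, -1.0000, -3.0000).
‖u_2‖ = 3.3166, so q_2 = (-0.3015, -0.3015, -0.9045).
r_{13} = q_1·a_3 = 4.0825; r_{23} = q_2·a_3 = -2.7136.
u_3 = a_3 − 4.0825·q_1 + 2.7136·q_2 = (-0.4848, 0.8485, -0.1212).
‖u_3‖ = 0.9847, so q_3 = (-0.4924, 0.8616, -0.1231).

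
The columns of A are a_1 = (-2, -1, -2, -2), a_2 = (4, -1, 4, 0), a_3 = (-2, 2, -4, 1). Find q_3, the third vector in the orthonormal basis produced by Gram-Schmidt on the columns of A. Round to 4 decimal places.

q_3 = (0.7076, 0.2136, -0.6542, -0.1602)

a_1 = (-2, -1, -2, -2); ‖a_1‖ = 3.6056, so q_1 = (-0.5547, -0.2774, -0.5547, -0.5547).
q_1·a_2 = (-0.5547)·4 + (-0.2774)·(-1) + (-0.5547)·4 + (-0.5547)·0 = -4.1603.
u_2 = a_2 + 4.1603·q_1 = (1.6923, -2.1538, 1.6923, -2.3077).
‖u_2‖ = 3.9614, so q_2 = (0.4272, -0.5437, 0.4272, -0.5826).
q_1·a_3 = (-0.5547)·(-2) + (-0.2774)·2 + (-0.5547)·(-4) + (-0.5547)·1 = 2.2188; q_2·a_3 = 0.4272·(-2) + (-0.5437)·2 + 0.4272·(-4) + (-0.5826)·1 = -4.2332.
u_3 = a_3 − 2.2188·q_1 + 4.2332·q_2 = (1.0392, 0.3137, -0.9608, -0.2353).
‖u_3‖ = 1.4686, so q_3 = (0.7076, 0.2136, -0.6542, -0.1602).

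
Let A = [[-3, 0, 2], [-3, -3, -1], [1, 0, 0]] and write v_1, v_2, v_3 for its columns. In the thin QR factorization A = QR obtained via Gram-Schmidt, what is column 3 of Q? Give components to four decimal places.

e_3 = (0.3162, 0.0000, 0.9487)

v_1 = (-3, -3, 1); ‖v_1‖ = 4.3589, so e_1 = (-0.6882, -0.6882, 0.2294).
e_1·v_2 = (-0.6882)·0 + (-0.6882)·(-3) + 0.2294·0 = 2.0647.
u_2 = v_2 − 2.0647·e_1 = (1.4211, -1.5789, -0.4737).
‖u_2‖ = 2.1764, so e_2 = (0.6529, -0.7255, -0.2176).
e_1·v_3 = (-0.6882)·2 + (-0.6882)·(-1) + 0.2294·0 = -0.6882; e_2·v_3 = 0.6529·2 + (-0.7255)·(-1) + (-0.2176)·0 = 2.0313.
u_3 = v_3 + 0.6882·e_1 − 2.0313·e_2 = (0.2000, 0.0000, 0.6000).
‖u_3‖ = 0.6325, so e_3 = (0.3162, 0.0000, 0.9487).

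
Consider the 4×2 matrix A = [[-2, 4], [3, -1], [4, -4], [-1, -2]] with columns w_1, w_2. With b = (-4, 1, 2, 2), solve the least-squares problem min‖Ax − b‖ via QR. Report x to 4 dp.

e_1 = w_1/‖w_1‖ = (-2, 3, 4, -1)/5.4772 = (-0.3651, 0.5477, 0.7303, -0.1826).
r_{12} = e_1·w_2 = -4.5644.
u_2 = w_2 + 4.5644·e_1 = (2.3333, 1.5000, -0.6667, -2.8333).
‖u_2‖ = 4.0208, so e_2 = (0.5803, 0.3731, -0.1658, -0.7047).
Qᵀb = (3.1038, -3.6892).
Back-substitute: x_2 = -3.6892/4.0208 = -0.9175.
x_1 = (3.1038 + 4.5644·(-0.9175))/5.4772 = -0.1979.

x = (-0.1979, -0.9175)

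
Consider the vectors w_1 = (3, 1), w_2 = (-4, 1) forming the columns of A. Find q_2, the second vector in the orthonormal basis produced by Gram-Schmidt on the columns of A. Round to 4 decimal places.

q_2 = (-0.3162, 0.9487)

w_1 = (3, 1); ‖w_1‖ = 3.1623, so q_1 = (0.9487, 0.3162).
q_1·w_2 = 0.9487·(-4) + 0.3162·1 = -3.4785.
u_2 = w_2 + 3.4785·q_1 = (-0.7000, 2.1000).
‖u_2‖ = 2.2136, so q_2 = (-0.3162, 0.9487).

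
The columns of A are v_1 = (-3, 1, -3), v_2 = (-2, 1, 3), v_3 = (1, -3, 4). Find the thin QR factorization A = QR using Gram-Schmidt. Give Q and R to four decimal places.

v_1 = (-3, 1, -3); ‖v_1‖ = 4.3589, so e_1 = (-0.6882, 0.2294, -0.6882).
e_1·v_2 = (-0.6882)·(-2) + 0.2294·1 + (-0.6882)·3 = -0.4588.
u_2 = v_2 + 0.4588·e_1 = (-2.3158, 1.1053, 2.6842).
‖u_2‖ = 3.7134, so e_2 = (-0.6236, 0.2976, 0.7228).
e_1·v_3 = (-0.6882)·1 + 0.2294·(-3) + (-0.6882)·4 = -4.1295; e_2·v_3 = (-0.6236)·1 + 0.2976·(-3) + 0.7228·4 = 1.3748.
u_3 = v_3 + 4.1295·e_1 − 1.3748·e_2 = (-0.9847, -2.4618, 0.1641).
‖u_3‖ = 2.6565, so e_3 = (-0.3707, -0.9267, 0.0618).

Q = [[-0.6882, -0.6236, -0.3707], [0.2294, 0.2976, -0.9267], [-0.6882, 0.7228, 0.0618]], R = [[4.3589, -0.4588, -4.1295], [0.0000, 3.7134, 1.3748], [0.0000, 0.0000, 2.6565]]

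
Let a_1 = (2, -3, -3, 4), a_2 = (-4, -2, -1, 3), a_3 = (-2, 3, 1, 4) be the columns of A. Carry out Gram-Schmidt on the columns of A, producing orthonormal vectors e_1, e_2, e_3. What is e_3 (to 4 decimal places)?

e_1 = a_1/‖a_1‖ = (2, -3, -3, 4)/6.1644 = (0.3244, -0.4867, -0.4867, 0.6489).
r_{12} = e_1·a_2 = 2.1089.
u_2 = a_2 − 2.1089·e_1 = (-4.6842, -0.9737, 0.0263, 1.6316).
‖u_2‖ = 5.0550, so e_2 = (-0.9267, -0.1926, 0.0052, 0.3228).
r_{13} = e_1·a_3 = 0.0000; r_{23} = e_2·a_3 = 2.5717.
u_3 = a_3 + 0.0000·e_1 − 2.5717·e_2 = (0.3831, 3.4954, 0.9866, 3.1699).
‖u_3‖ = 4.8359, so e_3 = (0.0792, 0.7228, 0.2040, 0.6555).

e_3 = (0.0792, 0.7228, 0.2040, 0.6555)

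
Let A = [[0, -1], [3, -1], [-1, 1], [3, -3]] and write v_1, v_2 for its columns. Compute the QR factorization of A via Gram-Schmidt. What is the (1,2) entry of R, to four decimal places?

q_1 = v_1/‖v_1‖ = (0, 3, -1, 3)/4.3589 = (0.0000, 0.6882, -0.2294, 0.6882).
r_{12} = q_1·v_2 = -2.9824.

r_{12} = -2.9824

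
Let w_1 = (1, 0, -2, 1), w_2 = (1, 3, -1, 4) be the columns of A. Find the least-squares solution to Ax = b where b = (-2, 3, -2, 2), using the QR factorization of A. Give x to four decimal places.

w_1 = (1, 0, -2, 1); ‖w_1‖ = 2.4495, so q_1 = (0.4082, 0.0000, -0.8165, 0.4082).
q_1·w_2 = 0.4082·1 + 0.0000·3 + (-0.8165)·(-1) + 0.4082·4 = 2.8577.
u_2 = w_2 − 2.8577·q_1 = (-0.1667, 3.0000, 1.3333, 2.8333).
‖u_2‖ = 4.3397, so q_2 = (-0.0384, 0.6913, 0.3072, 0.6529).
Qᵀb = (1.6330, 2.8420).
Back-substitute: x_2 = 2.8420/4.3397 = 0.6549.
x_1 = (1.6330 − 2.8577·0.6549)/2.4495 = -0.0973.

x = (-0.0973, 0.6549)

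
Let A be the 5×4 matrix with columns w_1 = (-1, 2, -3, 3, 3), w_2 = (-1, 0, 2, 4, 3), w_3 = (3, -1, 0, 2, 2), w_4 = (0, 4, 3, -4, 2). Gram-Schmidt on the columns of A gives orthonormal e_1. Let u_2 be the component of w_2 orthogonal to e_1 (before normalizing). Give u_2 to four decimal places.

u_2 = (-0.5000, -1.0000, 3.5000, 2.5000, 1.5000)

w_1 = (-1, 2, -3, 3, 3); ‖w_1‖ = 5.6569, so e_1 = (-0.1768, 0.3536, -0.5303, 0.5303, 0.5303).
e_1·w_2 = (-0.1768)·(-1) + 0.3536·0 + (-0.5303)·2 + 0.5303·4 + 0.5303·3 = 2.8284.
u_2 = w_2 − 2.8284·e_1 = (-0.5000, -1.0000, 3.5000, 2.5000, 1.5000).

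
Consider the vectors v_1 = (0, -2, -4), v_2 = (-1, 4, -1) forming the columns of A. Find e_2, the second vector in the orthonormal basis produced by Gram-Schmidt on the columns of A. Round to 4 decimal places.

e_2 = (-0.2411, 0.8680, -0.4340)

v_1 = (0, -2, -4); ‖v_1‖ = 4.4721, so e_1 = (0.0000, -0.4472, -0.8944).
e_1·v_2 = 0.0000·(-1) + (-0.4472)·4 + (-0.8944)·(-1) = -0.8944.
u_2 = v_2 + 0.8944·e_1 = (-1.0000, 3.6000, -1.8000).
‖u_2‖ = 4.1473, so e_2 = (-0.2411, 0.8680, -0.4340).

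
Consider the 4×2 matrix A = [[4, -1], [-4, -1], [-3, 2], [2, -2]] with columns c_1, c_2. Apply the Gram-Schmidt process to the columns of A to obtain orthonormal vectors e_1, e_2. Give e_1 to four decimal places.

c_1 = (4, -4, -3, 2); ‖c_1‖ = 6.7082, so e_1 = (0.5963, -0.5963, -0.4472, 0.2981).

e_1 = (0.5963, -0.5963, -0.4472, 0.2981)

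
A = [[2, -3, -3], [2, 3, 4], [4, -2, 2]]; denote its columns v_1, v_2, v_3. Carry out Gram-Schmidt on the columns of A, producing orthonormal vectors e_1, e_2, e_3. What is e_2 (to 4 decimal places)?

v_1 = (2, 2, 4); ‖v_1‖ = 4.8990, so e_1 = (0.4082, 0.4082, 0.8165).
e_1·v_2 = 0.4082·(-3) + 0.4082·3 + 0.8165·(-2) = -1.6330.
u_2 = v_2 + 1.6330·e_1 = (-2.3333, 3.6667, -0.6667).
‖u_2‖ = 4.3970, so e_2 = (-0.5307, 0.8339, -0.1516).

e_2 = (-0.5307, 0.8339, -0.1516)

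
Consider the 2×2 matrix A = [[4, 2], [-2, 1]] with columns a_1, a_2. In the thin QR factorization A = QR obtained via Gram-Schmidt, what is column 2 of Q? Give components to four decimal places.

a_1 = (4, -2); ‖a_1‖ = 4.4721, so e_1 = (0.8944, -0.4472).
e_1·a_2 = 0.8944·2 + (-0.4472)·1 = 1.3416.
u_2 = a_2 − 1.3416·e_1 = (0.8000, 1.6000).
‖u_2‖ = 1.7889, so e_2 = (0.4472, 0.8944).

e_2 = (0.4472, 0.8944)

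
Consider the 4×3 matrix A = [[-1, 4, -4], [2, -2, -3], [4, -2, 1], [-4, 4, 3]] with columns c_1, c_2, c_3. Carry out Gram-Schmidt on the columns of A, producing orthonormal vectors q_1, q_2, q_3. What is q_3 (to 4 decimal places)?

c_1 = (-1, 2, 4, -4); ‖c_1‖ = 6.0828, so q_1 = (-0.1644, 0.3288, 0.6576, -0.6576).
q_1·c_2 = (-0.1644)·4 + 0.3288·(-2) + 0.6576·(-2) + (-0.6576)·4 = -5.2608.
u_2 = c_2 + 5.2608·q_1 = (3.1351, -0.2703, 1.4595, 0.5405).
‖u_2‖ = 3.5106, so q_2 = (0.8930, -0.0770, 0.4157, 0.1540).
q_1·c_3 = (-0.1644)·(-4) + 0.3288·(-3) + 0.6576·1 + (-0.6576)·3 = -1.6440; q_2·c_3 = 0.8930·(-4) + (-0.0770)·(-3) + 0.4157·1 + 0.1540·3 = -2.4636.
u_3 = c_3 + 1.6440·q_1 + 2.4636·q_2 = (-2.0702, -2.6491, 3.1053, 2.2982).
‖u_3‖ = 5.1213, so q_3 = (-0.4042, -0.5173, 0.6063, 0.4488).

q_3 = (-0.4042, -0.5173, 0.6063, 0.4488)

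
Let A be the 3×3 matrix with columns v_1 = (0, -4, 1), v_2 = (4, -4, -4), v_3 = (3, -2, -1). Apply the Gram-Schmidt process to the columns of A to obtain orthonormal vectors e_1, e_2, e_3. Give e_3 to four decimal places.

v_1 = (0, -4, 1); ‖v_1‖ = 4.1231, so e_1 = (0.0000, -0.9701, 0.2425).
e_1·v_2 = 0.0000·4 + (-0.9701)·(-4) + 0.2425·(-4) = 2.9104.
u_2 = v_2 − 2.9104·e_1 = (4.0000, -1.1765, -4.7059).
‖u_2‖ = 6.2872, so e_2 = (0.6362, -0.1871, -0.7485).
e_1·v_3 = 0.0000·3 + (-0.9701)·(-2) + 0.2425·(-1) = 1.6977; e_2·v_3 = 0.6362·3 + (-0.1871)·(-2) + (-0.7485)·(-1) = 3.0313.
u_3 = v_3 − 1.6977·e_1 − 3.0313·e_2 = (1.0714, 0.2143, 0.8571).
‖u_3‖ = 1.3887, so e_3 = (0.7715, 0.1543, 0.6172).

e_3 = (0.7715, 0.1543, 0.6172)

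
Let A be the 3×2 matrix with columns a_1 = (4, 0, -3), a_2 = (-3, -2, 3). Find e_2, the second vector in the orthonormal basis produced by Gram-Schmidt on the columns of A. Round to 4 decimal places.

e_1 = a_1/‖a_1‖ = (4, 0, -3)/5.0000 = (0.8000, 0.0000, -0.6000).
r_{12} = e_1·a_2 = -4.2000.
u_2 = a_2 + 4.2000·e_1 = (0.3600, -2.0000, 0.4800).
‖u_2‖ = 2.0881, so e_2 = (0.1724, -0.9578, 0.2299).

e_2 = (0.1724, -0.9578, 0.2299)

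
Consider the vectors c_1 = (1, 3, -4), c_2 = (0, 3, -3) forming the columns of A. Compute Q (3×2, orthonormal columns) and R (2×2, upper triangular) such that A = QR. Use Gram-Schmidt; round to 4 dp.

c_1 = (1, 3, -4); ‖c_1‖ = 5.0990, so e_1 = (0.1961, 0.5883, -0.7845).
e_1·c_2 = 0.1961·0 + 0.5883·3 + (-0.7845)·(-3) = 4.1184.
u_2 = c_2 − 4.1184·e_1 = (-0.8077, 0.5769, 0.2308).
‖u_2‖ = 1.0190, so e_2 = (-0.7926, 0.5661, 0.2265).

Q = [[0.1961, -0.7926], [0.5883, 0.5661], [-0.7845, 0.2265]], R = [[5.0990, 4.1184], [0.0000, 1.0190]]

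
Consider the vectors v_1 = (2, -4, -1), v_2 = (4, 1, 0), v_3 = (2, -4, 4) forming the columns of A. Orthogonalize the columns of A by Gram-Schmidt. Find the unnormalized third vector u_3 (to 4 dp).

e_1 = v_1/‖v_1‖ = (2, -4, -1)/4.5826 = (0.4364, -0.8729, -0.2182).
r_{12} = e_1·v_2 = 0.8729.
u_2 = v_2 − 0.8729·e_1 = (3.6190, 1.7619, 0.1905).
‖u_2‖ = 4.0297, so e_2 = (0.8981, 0.4372, 0.0473).
r_{13} = e_1·v_3 = 3.4915; r_{23} = e_2·v_3 = 0.2363.
u_3 = v_3 − 3.4915·e_1 − 0.2363·e_2 = (0.2639, -1.0557, 4.7507).

u_3 = (0.2639, -1.0557, 4.7507)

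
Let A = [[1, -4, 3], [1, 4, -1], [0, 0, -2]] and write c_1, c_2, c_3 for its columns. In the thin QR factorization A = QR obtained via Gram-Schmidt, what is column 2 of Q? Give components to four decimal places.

q_2 = (-0.7071, 0.7071, 0.0000)

c_1 = (1, 1, 0); ‖c_1‖ = 1.4142, so q_1 = (0.7071, 0.7071, 0.0000).
q_1·c_2 = 0.7071·(-4) + 0.7071·4 + 0.0000·0 = 0.0000.
u_2 = c_2 + 0.0000·q_1 = (-4.0000, 4.0000, 0.0000).
‖u_2‖ = 5.6569, so q_2 = (-0.7071, 0.7071, 0.0000).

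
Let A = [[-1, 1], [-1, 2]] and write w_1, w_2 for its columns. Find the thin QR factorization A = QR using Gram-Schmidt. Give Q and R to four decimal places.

Q = [[-0.7071, -0.7071], [-0.7071, 0.7071]], R = [[1.4142, -2.1213], [0.0000, 0.7071]]

e_1 = w_1/‖w_1‖ = (-1, -1)/1.4142 = (-0.7071, -0.7071).
r_{12} = e_1·w_2 = -2.1213.
u_2 = w_2 + 2.1213·e_1 = (-0.5000, 0.5000).
‖u_2‖ = 0.7071, so e_2 = (-0.7071, 0.7071).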